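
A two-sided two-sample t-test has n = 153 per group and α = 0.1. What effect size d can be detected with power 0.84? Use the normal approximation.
d ≈ 0.30

Minimum detectable effect (two-sample t-test, normal approximation):
d = (z_{α/2} + z_β) / √(n/2)
d = (1.645 + 0.994) / √(153/2)
d = 2.639 / 8.746
d ≈ 0.30

By Cohen's convention (0.2 small / 0.5 medium / 0.8 large): small effect.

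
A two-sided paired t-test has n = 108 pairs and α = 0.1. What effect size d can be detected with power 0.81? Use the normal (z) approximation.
d ≈ 0.24

Minimum detectable effect (paired t-test, normal approximation):
d = (z_{α/2} + z_β) / √n
d = (1.645 + 0.878) / √108
d = 2.523 / 10.392
d ≈ 0.24

By Cohen's convention (0.2 small / 0.5 medium / 0.8 large): small effect.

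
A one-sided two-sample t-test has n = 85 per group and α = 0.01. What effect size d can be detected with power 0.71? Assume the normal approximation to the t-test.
d ≈ 0.44

Minimum detectable effect (two-sample t-test, normal approximation):
d = (z_α + z_β) / √(n/2)
d = (2.326 + 0.553) / √(85/2)
d = 2.880 / 6.519
d ≈ 0.44

By Cohen's convention (0.2 small / 0.5 medium / 0.8 large): small effect.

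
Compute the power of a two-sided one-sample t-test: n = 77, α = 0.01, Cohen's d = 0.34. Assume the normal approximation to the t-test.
Power ≈ 0.66

Power calculation (one-sample t-test, normal approximation):
z_β = d · √n - z_{α/2}
z_β = 0.34 · √77 - 2.576
z_β = 0.34 · 8.775 - 2.576
z_β = 0.408

Power = Φ(z_β) = Φ(0.408) ≈ 0.658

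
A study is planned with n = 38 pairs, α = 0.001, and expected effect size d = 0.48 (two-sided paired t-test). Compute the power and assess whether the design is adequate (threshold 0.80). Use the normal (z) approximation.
Power ≈ 0.37; the study is underpowered (power < 0.80)

Power calculation (paired t-test, normal approximation):
z_β = d · √n - z_{α/2}
z_β = 0.48 · √38 - 3.291
z_β = 0.48 · 6.164 - 3.291
z_β = -0.332

Power = Φ(z_β) = Φ(-0.332) ≈ 0.370

Effect size d = 0.48 is small by Cohen's convention (0.2/0.5/0.8).

Threshold: power ≥ 0.80 is conventionally adequate.
Power ≈ 0.37 → the study is underpowered (power < 0.80).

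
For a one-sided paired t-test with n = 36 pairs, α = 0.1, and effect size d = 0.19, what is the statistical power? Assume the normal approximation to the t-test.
Power ≈ 0.44

Power calculation (paired t-test, normal approximation):
z_β = d · √n - z_α
z_β = 0.19 · √36 - 1.282
z_β = 0.19 · 6.000 - 1.282
z_β = -0.142

Power = Φ(z_β) = Φ(-0.142) ≈ 0.444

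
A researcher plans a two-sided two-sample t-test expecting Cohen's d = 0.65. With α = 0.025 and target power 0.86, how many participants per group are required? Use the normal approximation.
n = 53 per group

Sample size formula (two-sample t-test, normal approximation):
n = 2 · ((z_{α/2} + z_β) / d)²

z_{α/2} = 2.241 (for α = 0.025, two-sided)
z_β = 1.080 (for power = 0.86)
d = 0.65

n = 2 · ((2.241 + 1.080) / 0.65)²
n = 2 · (5.109)²
n ≈ 52.20
Round up to the next whole number: n = 53 per group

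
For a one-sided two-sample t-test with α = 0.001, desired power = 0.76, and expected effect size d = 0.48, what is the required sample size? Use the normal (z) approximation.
n = 126 per group

Sample size formula (two-sample t-test, normal approximation):
n = 2 · ((z_α + z_β) / d)²

z_α = 3.090 (for α = 0.001, one-sided)
z_β = 0.706 (for power = 0.76)
d = 0.48

n = 2 · ((3.090 + 0.706) / 0.48)²
n = 2 · (7.908)²
n ≈ 125.07
Round up to the next whole number: n = 126 per group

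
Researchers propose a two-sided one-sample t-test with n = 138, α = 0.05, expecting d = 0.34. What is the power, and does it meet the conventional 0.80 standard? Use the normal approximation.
Power ≈ 0.98; the study is adequately powered (power ≥ 0.80)

Power calculation (one-sample t-test, normal approximation):
z_β = d · √n - z_{α/2}
z_β = 0.34 · √138 - 1.960
z_β = 0.34 · 11.747 - 1.960
z_β = 2.034

Power = Φ(z_β) = Φ(2.034) ≈ 0.979

Effect size d = 0.34 is small by Cohen's convention (0.2/0.5/0.8).

Threshold: power ≥ 0.80 is conventionally adequate.
Power ≈ 0.98 → the study is adequately powered (power ≥ 0.80).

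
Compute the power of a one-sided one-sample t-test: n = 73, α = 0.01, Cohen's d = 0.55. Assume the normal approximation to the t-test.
Power ≈ 0.99

Power calculation (one-sample t-test, normal approximation):
z_β = d · √n - z_α
z_β = 0.55 · √73 - 2.326
z_β = 0.55 · 8.544 - 2.326
z_β = 2.373

Power = Φ(z_β) = Φ(2.373) ≈ 0.991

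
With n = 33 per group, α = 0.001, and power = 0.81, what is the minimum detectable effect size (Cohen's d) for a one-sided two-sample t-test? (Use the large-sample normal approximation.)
d ≈ 0.98

Minimum detectable effect (two-sample t-test, normal approximation):
d = (z_α + z_β) / √(n/2)
d = (3.090 + 0.878) / √(33/2)
d = 3.968 / 4.062
d ≈ 0.98

By Cohen's convention (0.2 small / 0.5 medium / 0.8 large): large effect.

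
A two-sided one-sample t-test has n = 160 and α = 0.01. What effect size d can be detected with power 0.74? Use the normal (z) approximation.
d ≈ 0.25

Minimum detectable effect (one-sample t-test, normal approximation):
d = (z_{α/2} + z_β) / √n
d = (2.576 + 0.643) / √160
d = 3.219 / 12.649
d ≈ 0.25

By Cohen's convention (0.2 small / 0.5 medium / 0.8 large): small effect.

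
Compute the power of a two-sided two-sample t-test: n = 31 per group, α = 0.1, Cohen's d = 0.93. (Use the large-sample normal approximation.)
Power ≈ 0.98

Power calculation (two-sample t-test, normal approximation):
z_β = d · √(n/2) - z_{α/2}
z_β = 0.93 · √(31/2) - 1.645
z_β = 0.93 · 3.937 - 1.645
z_β = 2.017

Power = Φ(z_β) = Φ(2.017) ≈ 0.978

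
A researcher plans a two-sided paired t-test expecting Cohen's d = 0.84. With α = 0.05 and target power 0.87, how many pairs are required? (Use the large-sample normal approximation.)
n = 14 pairs

Sample size formula (paired t-test, normal approximation):
n = ((z_{α/2} + z_β) / d)²

z_{α/2} = 1.960 (for α = 0.05, two-sided)
z_β = 1.126 (for power = 0.87)
d = 0.84

n = ((1.960 + 1.126) / 0.84)²
n = (3.674)²
n ≈ 13.50
Round up to the next whole number: n = 14 pairs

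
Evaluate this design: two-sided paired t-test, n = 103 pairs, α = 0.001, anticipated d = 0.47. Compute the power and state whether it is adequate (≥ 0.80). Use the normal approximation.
Power ≈ 0.93; the study is adequately powered (power ≥ 0.80)

Power calculation (paired t-test, normal approximation):
z_β = d · √n - z_{α/2}
z_β = 0.47 · √103 - 3.291
z_β = 0.47 · 10.149 - 3.291
z_β = 1.479

Power = Φ(z_β) = Φ(1.479) ≈ 0.930

Effect size d = 0.47 is small by Cohen's convention (0.2/0.5/0.8).

Threshold: power ≥ 0.80 is conventionally adequate.
Power ≈ 0.93 → the study is adequately powered (power ≥ 0.80).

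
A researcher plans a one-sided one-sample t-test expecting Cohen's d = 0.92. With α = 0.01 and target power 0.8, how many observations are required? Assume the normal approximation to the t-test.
n = 12

Sample size formula (one-sample t-test, normal approximation):
n = ((z_α + z_β) / d)²

z_α = 2.326 (for α = 0.01, one-sided)
z_β = 0.842 (for power = 0.8)
d = 0.92

n = ((2.326 + 0.842) / 0.92)²
n = (3.443)²
n ≈ 11.85
Round up to the next whole number: n = 12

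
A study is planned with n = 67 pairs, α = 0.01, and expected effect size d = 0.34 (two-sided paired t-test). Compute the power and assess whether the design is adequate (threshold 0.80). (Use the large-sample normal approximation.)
Power ≈ 0.58; the study is underpowered (power < 0.80)

Power calculation (paired t-test, normal approximation):
z_β = d · √n - z_{α/2}
z_β = 0.34 · √67 - 2.576
z_β = 0.34 · 8.185 - 2.576
z_β = 0.207

Power = Φ(z_β) = Φ(0.207) ≈ 0.582

Effect size d = 0.34 is small by Cohen's convention (0.2/0.5/0.8).

Threshold: power ≥ 0.80 is conventionally adequate.
Power ≈ 0.58 → the study is underpowered (power < 0.80).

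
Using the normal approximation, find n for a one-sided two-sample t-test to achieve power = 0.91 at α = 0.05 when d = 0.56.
n = 57 per group

Sample size formula (two-sample t-test, normal approximation):
n = 2 · ((z_α + z_β) / d)²

z_α = 1.645 (for α = 0.05, one-sided)
z_β = 1.341 (for power = 0.91)
d = 0.56

n = 2 · ((1.645 + 1.341) / 0.56)²
n = 2 · (5.332)²
n ≈ 56.86
Round up to the next whole number: n = 57 per group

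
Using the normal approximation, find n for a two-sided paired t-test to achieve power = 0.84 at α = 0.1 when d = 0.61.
n = 19 pairs

Sample size formula (paired t-test, normal approximation):
n = ((z_{α/2} + z_β) / d)²

z_{α/2} = 1.645 (for α = 0.1, two-sided)
z_β = 0.994 (for power = 0.84)
d = 0.61

n = ((1.645 + 0.994) / 0.61)²
n = (4.326)²
n ≈ 18.71
Round up to the next whole number: n = 19 pairs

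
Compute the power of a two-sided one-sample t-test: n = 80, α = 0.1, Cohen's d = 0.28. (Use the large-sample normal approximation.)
Power ≈ 0.80

Power calculation (one-sample t-test, normal approximation):
z_β = d · √n - z_{α/2}
z_β = 0.28 · √80 - 1.645
z_β = 0.28 · 8.944 - 1.645
z_β = 0.860

Power = Φ(z_β) = Φ(0.860) ≈ 0.805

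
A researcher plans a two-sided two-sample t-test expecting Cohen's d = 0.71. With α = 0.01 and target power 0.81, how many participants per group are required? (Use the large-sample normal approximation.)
n = 48 per group

Sample size formula (two-sample t-test, normal approximation):
n = 2 · ((z_{α/2} + z_β) / d)²

z_{α/2} = 2.576 (for α = 0.01, two-sided)
z_β = 0.878 (for power = 0.81)
d = 0.71

n = 2 · ((2.576 + 0.878) / 0.71)²
n = 2 · (4.865)²
n ≈ 47.34
Round up to the next whole number: n = 48 per group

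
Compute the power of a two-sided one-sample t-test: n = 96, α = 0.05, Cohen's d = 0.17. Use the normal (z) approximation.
Power ≈ 0.38

Power calculation (one-sample t-test, normal approximation):
z_β = d · √n - z_{α/2}
z_β = 0.17 · √96 - 1.960
z_β = 0.17 · 9.798 - 1.960
z_β = -0.294

Power = Φ(z_β) = Φ(-0.294) ≈ 0.384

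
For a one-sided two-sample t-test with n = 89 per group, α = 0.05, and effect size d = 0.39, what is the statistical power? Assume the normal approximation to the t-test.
Power ≈ 0.83

Power calculation (two-sample t-test, normal approximation):
z_β = d · √(n/2) - z_α
z_β = 0.39 · √(89/2) - 1.645
z_β = 0.39 · 6.671 - 1.645
z_β = 0.957

Power = Φ(z_β) = Φ(0.957) ≈ 0.831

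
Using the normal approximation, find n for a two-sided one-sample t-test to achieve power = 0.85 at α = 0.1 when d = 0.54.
n = 25

Sample size formula (one-sample t-test, normal approximation):
n = ((z_{α/2} + z_β) / d)²

z_{α/2} = 1.645 (for α = 0.1, two-sided)
z_β = 1.036 (for power = 0.85)
d = 0.54

n = ((1.645 + 1.036) / 0.54)²
n = (4.965)²
n ≈ 24.65
Round up to the next whole number: n = 25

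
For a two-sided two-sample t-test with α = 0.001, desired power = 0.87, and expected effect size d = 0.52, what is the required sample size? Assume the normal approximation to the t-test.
n = 145 per group

Sample size formula (two-sample t-test, normal approximation):
n = 2 · ((z_{α/2} + z_β) / d)²

z_{α/2} = 3.291 (for α = 0.001, two-sided)
z_β = 1.126 (for power = 0.87)
d = 0.52

n = 2 · ((3.291 + 1.126) / 0.52)²
n = 2 · (8.494)²
n ≈ 144.30
Round up to the next whole number: n = 145 per group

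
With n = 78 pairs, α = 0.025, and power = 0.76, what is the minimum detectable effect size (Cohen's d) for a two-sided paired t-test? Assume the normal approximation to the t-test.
d ≈ 0.33

Minimum detectable effect (paired t-test, normal approximation):
d = (z_{α/2} + z_β) / √n
d = (2.241 + 0.706) / √78
d = 2.948 / 8.832
d ≈ 0.33

By Cohen's convention (0.2 small / 0.5 medium / 0.8 large): small effect.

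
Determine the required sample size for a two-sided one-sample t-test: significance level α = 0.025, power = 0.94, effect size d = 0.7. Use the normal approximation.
n = 30

Sample size formula (one-sample t-test, normal approximation):
n = ((z_{α/2} + z_β) / d)²

z_{α/2} = 2.241 (for α = 0.025, two-sided)
z_β = 1.555 (for power = 0.94)
d = 0.7

n = ((2.241 + 1.555) / 0.7)²
n = (5.423)²
n ≈ 29.41
Round up to the next whole number: n = 30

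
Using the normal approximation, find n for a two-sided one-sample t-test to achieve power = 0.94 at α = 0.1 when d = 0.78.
n = 17

Sample size formula (one-sample t-test, normal approximation):
n = ((z_{α/2} + z_β) / d)²

z_{α/2} = 1.645 (for α = 0.1, two-sided)
z_β = 1.555 (for power = 0.94)
d = 0.78

n = ((1.645 + 1.555) / 0.78)²
n = (4.103)²
n ≈ 16.83
Round up to the next whole number: n = 17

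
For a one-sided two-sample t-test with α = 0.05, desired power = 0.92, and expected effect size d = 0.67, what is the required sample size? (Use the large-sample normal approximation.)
n = 42 per group

Sample size formula (two-sample t-test, normal approximation):
n = 2 · ((z_α + z_β) / d)²

z_α = 1.645 (for α = 0.05, one-sided)
z_β = 1.405 (for power = 0.92)
d = 0.67

n = 2 · ((1.645 + 1.405) / 0.67)²
n = 2 · (4.552)²
n ≈ 41.44
Round up to the next whole number: n = 42 per group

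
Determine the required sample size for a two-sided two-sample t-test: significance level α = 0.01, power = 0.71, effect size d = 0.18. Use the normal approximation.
n = 605 per group

Sample size formula (two-sample t-test, normal approximation):
n = 2 · ((z_{α/2} + z_β) / d)²

z_{α/2} = 2.576 (for α = 0.01, two-sided)
z_β = 0.553 (for power = 0.71)
d = 0.18

n = 2 · ((2.576 + 0.553) / 0.18)²
n = 2 · (17.383)²
n ≈ 604.34
Round up to the next whole number: n = 605 per group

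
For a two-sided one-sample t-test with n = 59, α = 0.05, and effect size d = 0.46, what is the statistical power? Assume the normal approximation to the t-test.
Power ≈ 0.94

Power calculation (one-sample t-test, normal approximation):
z_β = d · √n - z_{α/2}
z_β = 0.46 · √59 - 1.960
z_β = 0.46 · 7.681 - 1.960
z_β = 1.573

Power = Φ(z_β) = Φ(1.573) ≈ 0.942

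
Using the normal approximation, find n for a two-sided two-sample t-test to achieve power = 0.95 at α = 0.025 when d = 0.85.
n = 42 per group

Sample size formula (two-sample t-test, normal approximation):
n = 2 · ((z_{α/2} + z_β) / d)²

z_{α/2} = 2.241 (for α = 0.025, two-sided)
z_β = 1.645 (for power = 0.95)
d = 0.85

n = 2 · ((2.241 + 1.645) / 0.85)²
n = 2 · (4.572)²
n ≈ 41.81
Round up to the next whole number: n = 42 per group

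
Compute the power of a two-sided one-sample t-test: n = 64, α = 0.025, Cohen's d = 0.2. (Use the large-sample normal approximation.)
Power ≈ 0.26

Power calculation (one-sample t-test, normal approximation):
z_β = d · √n - z_{α/2}
z_β = 0.2 · √64 - 2.241
z_β = 0.2 · 8.000 - 2.241
z_β = -0.641

Power = Φ(z_β) = Φ(-0.641) ≈ 0.261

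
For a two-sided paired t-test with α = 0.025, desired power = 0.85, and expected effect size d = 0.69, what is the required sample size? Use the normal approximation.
n = 23 pairs

Sample size formula (paired t-test, normal approximation):
n = ((z_{α/2} + z_β) / d)²

z_{α/2} = 2.241 (for α = 0.025, two-sided)
z_β = 1.036 (for power = 0.85)
d = 0.69

n = ((2.241 + 1.036) / 0.69)²
n = (4.749)²
n ≈ 22.55
Round up to the next whole number: n = 23 pairs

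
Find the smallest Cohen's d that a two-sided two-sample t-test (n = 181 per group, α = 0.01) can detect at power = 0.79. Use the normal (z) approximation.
d ≈ 0.36

Minimum detectable effect (two-sample t-test, normal approximation):
d = (z_{α/2} + z_β) / √(n/2)
d = (2.576 + 0.806) / √(181/2)
d = 3.382 / 9.513
d ≈ 0.36

By Cohen's convention (0.2 small / 0.5 medium / 0.8 large): small effect.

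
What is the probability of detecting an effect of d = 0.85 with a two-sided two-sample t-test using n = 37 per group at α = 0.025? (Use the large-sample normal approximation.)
Power ≈ 0.92

Power calculation (two-sample t-test, normal approximation):
z_β = d · √(n/2) - z_{α/2}
z_β = 0.85 · √(37/2) - 2.241
z_β = 0.85 · 4.301 - 2.241
z_β = 1.415

Power = Φ(z_β) = Φ(1.415) ≈ 0.921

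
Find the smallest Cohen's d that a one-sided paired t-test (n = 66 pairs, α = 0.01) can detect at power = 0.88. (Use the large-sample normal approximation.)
d ≈ 0.43

Minimum detectable effect (paired t-test, normal approximation):
d = (z_α + z_β) / √n
d = (2.326 + 1.175) / √66
d = 3.501 / 8.124
d ≈ 0.43

By Cohen's convention (0.2 small / 0.5 medium / 0.8 large): small effect.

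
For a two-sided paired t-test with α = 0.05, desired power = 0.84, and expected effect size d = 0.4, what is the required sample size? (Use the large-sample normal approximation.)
n = 55 pairs

Sample size formula (paired t-test, normal approximation):
n = ((z_{α/2} + z_β) / d)²

z_{α/2} = 1.960 (for α = 0.05, two-sided)
z_β = 0.994 (for power = 0.84)
d = 0.4

n = ((1.960 + 0.994) / 0.4)²
n = (7.385)²
n ≈ 54.54
Round up to the next whole number: n = 55 pairs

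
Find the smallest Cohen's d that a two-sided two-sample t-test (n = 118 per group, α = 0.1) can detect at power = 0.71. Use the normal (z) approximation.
d ≈ 0.29

Minimum detectable effect (two-sample t-test, normal approximation):
d = (z_{α/2} + z_β) / √(n/2)
d = (1.645 + 0.553) / √(118/2)
d = 2.198 / 7.681
d ≈ 0.29

By Cohen's convention (0.2 small / 0.5 medium / 0.8 large): small effect.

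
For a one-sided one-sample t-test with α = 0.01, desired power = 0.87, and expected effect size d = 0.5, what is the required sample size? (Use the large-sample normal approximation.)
n = 48

Sample size formula (one-sample t-test, normal approximation):
n = ((z_α + z_β) / d)²

z_α = 2.326 (for α = 0.01, one-sided)
z_β = 1.126 (for power = 0.87)
d = 0.5

n = ((2.326 + 1.126) / 0.5)²
n = (6.904)²
n ≈ 47.67
Round up to the next whole number: n = 48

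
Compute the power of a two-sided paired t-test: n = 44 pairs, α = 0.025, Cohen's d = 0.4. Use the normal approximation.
Power ≈ 0.66

Power calculation (paired t-test, normal approximation):
z_β = d · √n - z_{α/2}
z_β = 0.4 · √44 - 2.241
z_β = 0.4 · 6.633 - 2.241
z_β = 0.412

Power = Φ(z_β) = Φ(0.412) ≈ 0.660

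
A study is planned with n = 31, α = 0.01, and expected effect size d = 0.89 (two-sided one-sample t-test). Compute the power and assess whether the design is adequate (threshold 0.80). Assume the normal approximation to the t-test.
Power ≈ 0.99; the study is adequately powered (power ≥ 0.80)

Power calculation (one-sample t-test, normal approximation):
z_β = d · √n - z_{α/2}
z_β = 0.89 · √31 - 2.576
z_β = 0.89 · 5.568 - 2.576
z_β = 2.379

Power = Φ(z_β) = Φ(2.379) ≈ 0.991

Effect size d = 0.89 is large by Cohen's convention (0.2/0.5/0.8).

Threshold: power ≥ 0.80 is conventionally adequate.
Power ≈ 0.99 → the study is adequately powered (power ≥ 0.80).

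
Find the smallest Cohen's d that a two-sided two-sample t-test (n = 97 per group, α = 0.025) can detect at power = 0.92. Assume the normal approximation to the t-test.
d ≈ 0.52

Minimum detectable effect (two-sample t-test, normal approximation):
d = (z_{α/2} + z_β) / √(n/2)
d = (2.241 + 1.405) / √(97/2)
d = 3.646 / 6.964
d ≈ 0.52

By Cohen's convention (0.2 small / 0.5 medium / 0.8 large): medium effect.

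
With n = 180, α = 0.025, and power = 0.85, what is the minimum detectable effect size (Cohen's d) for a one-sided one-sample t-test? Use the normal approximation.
d ≈ 0.22

Minimum detectable effect (one-sample t-test, normal approximation):
d = (z_α + z_β) / √n
d = (1.960 + 1.036) / √180
d = 2.996 / 13.416
d ≈ 0.22

By Cohen's convention (0.2 small / 0.5 medium / 0.8 large): small effect.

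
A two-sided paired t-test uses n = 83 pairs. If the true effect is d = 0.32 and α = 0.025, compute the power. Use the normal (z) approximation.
Power ≈ 0.75

Power calculation (paired t-test, normal approximation):
z_β = d · √n - z_{α/2}
z_β = 0.32 · √83 - 2.241
z_β = 0.32 · 9.110 - 2.241
z_β = 0.674

Power = Φ(z_β) = Φ(0.674) ≈ 0.750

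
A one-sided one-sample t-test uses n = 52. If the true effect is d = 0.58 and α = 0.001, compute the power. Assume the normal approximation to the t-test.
Power ≈ 0.86

Power calculation (one-sample t-test, normal approximation):
z_β = d · √n - z_α
z_β = 0.58 · √52 - 3.090
z_β = 0.58 · 7.211 - 3.090
z_β = 1.092

Power = Φ(z_β) = Φ(1.092) ≈ 0.863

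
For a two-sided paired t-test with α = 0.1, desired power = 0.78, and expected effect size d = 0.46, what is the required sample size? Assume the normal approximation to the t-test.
n = 28 pairs

Sample size formula (paired t-test, normal approximation):
n = ((z_{α/2} + z_β) / d)²

z_{α/2} = 1.645 (for α = 0.1, two-sided)
z_β = 0.772 (for power = 0.78)
d = 0.46

n = ((1.645 + 0.772) / 0.46)²
n = (5.254)²
n ≈ 27.60
Round up to the next whole number: n = 28 pairs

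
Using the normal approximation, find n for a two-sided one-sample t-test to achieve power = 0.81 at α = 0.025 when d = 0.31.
n = 102

Sample size formula (one-sample t-test, normal approximation):
n = ((z_{α/2} + z_β) / d)²

z_{α/2} = 2.241 (for α = 0.025, two-sided)
z_β = 0.878 (for power = 0.81)
d = 0.31

n = ((2.241 + 0.878) / 0.31)²
n = (10.061)²
n ≈ 101.22
Round up to the next whole number: n = 102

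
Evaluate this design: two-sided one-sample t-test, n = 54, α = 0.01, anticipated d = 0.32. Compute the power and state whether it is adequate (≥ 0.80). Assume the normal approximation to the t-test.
Power ≈ 0.41; the study is underpowered (power < 0.80)

Power calculation (one-sample t-test, normal approximation):
z_β = d · √n - z_{α/2}
z_β = 0.32 · √54 - 2.576
z_β = 0.32 · 7.348 - 2.576
z_β = -0.224

Power = Φ(z_β) = Φ(-0.224) ≈ 0.411

Effect size d = 0.32 is small by Cohen's convention (0.2/0.5/0.8).

Threshold: power ≥ 0.80 is conventionally adequate.
Power ≈ 0.41 → the study is underpowered (power < 0.80).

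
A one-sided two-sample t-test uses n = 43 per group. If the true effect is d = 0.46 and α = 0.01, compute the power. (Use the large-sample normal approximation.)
Power ≈ 0.42

Power calculation (two-sample t-test, normal approximation):
z_β = d · √(n/2) - z_α
z_β = 0.46 · √(43/2) - 2.326
z_β = 0.46 · 4.637 - 2.326
z_β = -0.193

Power = Φ(z_β) = Φ(-0.193) ≈ 0.423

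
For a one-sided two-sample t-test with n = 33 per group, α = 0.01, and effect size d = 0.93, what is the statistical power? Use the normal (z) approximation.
Power ≈ 0.93

Power calculation (two-sample t-test, normal approximation):
z_β = d · √(n/2) - z_α
z_β = 0.93 · √(33/2) - 2.326
z_β = 0.93 · 4.062 - 2.326
z_β = 1.451

Power = Φ(z_β) = Φ(1.451) ≈ 0.927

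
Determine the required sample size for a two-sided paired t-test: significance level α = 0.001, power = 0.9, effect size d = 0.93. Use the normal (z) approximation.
n = 25 pairs

Sample size formula (paired t-test, normal approximation):
n = ((z_{α/2} + z_β) / d)²

z_{α/2} = 3.291 (for α = 0.001, two-sided)
z_β = 1.282 (for power = 0.9)
d = 0.93

n = ((3.291 + 1.282) / 0.93)²
n = (4.917)²
n ≈ 24.18
Round up to the next whole number: n = 25 pairs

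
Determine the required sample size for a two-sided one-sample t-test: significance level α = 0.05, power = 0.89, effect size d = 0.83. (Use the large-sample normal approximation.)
n = 15

Sample size formula (one-sample t-test, normal approximation):
n = ((z_{α/2} + z_β) / d)²

z_{α/2} = 1.960 (for α = 0.05, two-sided)
z_β = 1.227 (for power = 0.89)
d = 0.83

n = ((1.960 + 1.227) / 0.83)²
n = (3.840)²
n ≈ 14.75
Round up to the next whole number: n = 15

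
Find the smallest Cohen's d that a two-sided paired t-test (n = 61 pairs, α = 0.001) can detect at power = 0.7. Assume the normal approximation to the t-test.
d ≈ 0.49

Minimum detectable effect (paired t-test, normal approximation):
d = (z_{α/2} + z_β) / √n
d = (3.291 + 0.524) / √61
d = 3.815 / 7.810
d ≈ 0.49

By Cohen's convention (0.2 small / 0.5 medium / 0.8 large): small effect.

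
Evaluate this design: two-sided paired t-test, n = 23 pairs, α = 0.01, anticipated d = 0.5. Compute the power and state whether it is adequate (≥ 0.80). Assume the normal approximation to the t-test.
Power ≈ 0.43; the study is underpowered (power < 0.80)

Power calculation (paired t-test, normal approximation):
z_β = d · √n - z_{α/2}
z_β = 0.5 · √23 - 2.576
z_β = 0.5 · 4.796 - 2.576
z_β = -0.178

Power = Φ(z_β) = Φ(-0.178) ≈ 0.429

Effect size d = 0.5 is medium by Cohen's convention (0.2/0.5/0.8).

Threshold: power ≥ 0.80 is conventionally adequate.
Power ≈ 0.43 → the study is underpowered (power < 0.80).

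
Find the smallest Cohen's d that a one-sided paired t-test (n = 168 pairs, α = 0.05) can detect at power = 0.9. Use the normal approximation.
d ≈ 0.23

Minimum detectable effect (paired t-test, normal approximation):
d = (z_α + z_β) / √n
d = (1.645 + 1.282) / √168
d = 2.926 / 12.961
d ≈ 0.23

By Cohen's convention (0.2 small / 0.5 medium / 0.8 large): small effect.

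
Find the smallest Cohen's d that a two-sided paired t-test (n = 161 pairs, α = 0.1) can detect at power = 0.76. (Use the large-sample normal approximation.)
d ≈ 0.19

Minimum detectable effect (paired t-test, normal approximation):
d = (z_{α/2} + z_β) / √n
d = (1.645 + 0.706) / √161
d = 2.351 / 12.689
d ≈ 0.19

By Cohen's convention (0.2 small / 0.5 medium / 0.8 large): very small effect.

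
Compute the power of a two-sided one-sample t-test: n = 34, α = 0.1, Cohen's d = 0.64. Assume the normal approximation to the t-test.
Power ≈ 0.98

Power calculation (one-sample t-test, normal approximation):
z_β = d · √n - z_{α/2}
z_β = 0.64 · √34 - 1.645
z_β = 0.64 · 5.831 - 1.645
z_β = 2.087

Power = Φ(z_β) = Φ(2.087) ≈ 0.982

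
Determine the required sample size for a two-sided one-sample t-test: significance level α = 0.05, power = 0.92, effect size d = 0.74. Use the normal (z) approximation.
n = 21

Sample size formula (one-sample t-test, normal approximation):
n = ((z_{α/2} + z_β) / d)²

z_{α/2} = 1.960 (for α = 0.05, two-sided)
z_β = 1.405 (for power = 0.92)
d = 0.74

n = ((1.960 + 1.405) / 0.74)²
n = (4.547)²
n ≈ 20.68
Round up to the next whole number: n = 21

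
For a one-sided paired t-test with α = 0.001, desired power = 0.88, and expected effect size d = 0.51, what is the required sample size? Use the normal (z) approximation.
n = 70 pairs

Sample size formula (paired t-test, normal approximation):
n = ((z_α + z_β) / d)²

z_α = 3.090 (for α = 0.001, one-sided)
z_β = 1.175 (for power = 0.88)
d = 0.51

n = ((3.090 + 1.175) / 0.51)²
n = (8.363)²
n ≈ 69.94
Round up to the next whole number: n = 70 pairs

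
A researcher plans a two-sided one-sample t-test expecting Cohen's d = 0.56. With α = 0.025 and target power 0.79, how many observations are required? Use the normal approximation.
n = 30

Sample size formula (one-sample t-test, normal approximation):
n = ((z_{α/2} + z_β) / d)²

z_{α/2} = 2.241 (for α = 0.025, two-sided)
z_β = 0.806 (for power = 0.79)
d = 0.56

n = ((2.241 + 0.806) / 0.56)²
n = (5.441)²
n ≈ 29.60
Round up to the next whole number: n = 30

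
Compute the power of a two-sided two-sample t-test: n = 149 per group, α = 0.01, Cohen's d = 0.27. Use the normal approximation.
Power ≈ 0.40

Power calculation (two-sample t-test, normal approximation):
z_β = d · √(n/2) - z_{α/2}
z_β = 0.27 · √(149/2) - 2.576
z_β = 0.27 · 8.631 - 2.576
z_β = -0.245

Power = Φ(z_β) = Φ(-0.245) ≈ 0.403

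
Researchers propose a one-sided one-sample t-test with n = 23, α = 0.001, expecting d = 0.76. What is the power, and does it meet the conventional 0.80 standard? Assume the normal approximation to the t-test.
Power ≈ 0.71; the study is underpowered (power < 0.80)

Power calculation (one-sample t-test, normal approximation):
z_β = d · √n - z_α
z_β = 0.76 · √23 - 3.090
z_β = 0.76 · 4.796 - 3.090
z_β = 0.555

Power = Φ(z_β) = Φ(0.555) ≈ 0.710

Effect size d = 0.76 is medium by Cohen's convention (0.2/0.5/0.8).

Threshold: power ≥ 0.80 is conventionally adequate.
Power ≈ 0.71 → the study is underpowered (power < 0.80).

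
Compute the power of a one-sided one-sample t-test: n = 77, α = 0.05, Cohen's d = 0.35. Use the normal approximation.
Power ≈ 0.92

Power calculation (one-sample t-test, normal approximation):
z_β = d · √n - z_α
z_β = 0.35 · √77 - 1.645
z_β = 0.35 · 8.775 - 1.645
z_β = 1.426

Power = Φ(z_β) = Φ(1.426) ≈ 0.923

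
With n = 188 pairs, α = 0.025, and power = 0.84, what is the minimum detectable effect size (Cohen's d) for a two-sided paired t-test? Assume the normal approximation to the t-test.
d ≈ 0.24

Minimum detectable effect (paired t-test, normal approximation):
d = (z_{α/2} + z_β) / √n
d = (2.241 + 0.994) / √188
d = 3.236 / 13.711
d ≈ 0.24

By Cohen's convention (0.2 small / 0.5 medium / 0.8 large): small effect.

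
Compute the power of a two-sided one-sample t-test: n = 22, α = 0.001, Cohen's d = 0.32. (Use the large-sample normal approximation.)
Power ≈ 0.04

Power calculation (one-sample t-test, normal approximation):
z_β = d · √n - z_{α/2}
z_β = 0.32 · √22 - 3.291
z_β = 0.32 · 4.690 - 3.291
z_β = -1.790

Power = Φ(z_β) = Φ(-1.790) ≈ 0.037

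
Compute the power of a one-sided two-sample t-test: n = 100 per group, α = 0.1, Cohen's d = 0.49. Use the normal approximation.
Power ≈ 0.99

Power calculation (two-sample t-test, normal approximation):
z_β = d · √(n/2) - z_α
z_β = 0.49 · √(100/2) - 1.282
z_β = 0.49 · 7.071 - 1.282
z_β = 2.183

Power = Φ(z_β) = Φ(2.183) ≈ 0.985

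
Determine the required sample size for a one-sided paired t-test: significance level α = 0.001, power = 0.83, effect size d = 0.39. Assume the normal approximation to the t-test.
n = 108 pairs

Sample size formula (paired t-test, normal approximation):
n = ((z_α + z_β) / d)²

z_α = 3.090 (for α = 0.001, one-sided)
z_β = 0.954 (for power = 0.83)
d = 0.39

n = ((3.090 + 0.954) / 0.39)²
n = (10.369)²
n ≈ 107.52
Round up to the next whole number: n = 108 pairs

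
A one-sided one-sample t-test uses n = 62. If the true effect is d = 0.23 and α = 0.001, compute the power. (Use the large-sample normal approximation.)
Power ≈ 0.10

Power calculation (one-sample t-test, normal approximation):
z_β = d · √n - z_α
z_β = 0.23 · √62 - 3.090
z_β = 0.23 · 7.874 - 3.090
z_β = -1.279

Power = Φ(z_β) = Φ(-1.279) ≈ 0.100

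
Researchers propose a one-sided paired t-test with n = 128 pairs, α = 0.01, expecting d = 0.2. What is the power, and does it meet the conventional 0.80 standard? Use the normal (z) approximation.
Power ≈ 0.47; the study is underpowered (power < 0.80)

Power calculation (paired t-test, normal approximation):
z_β = d · √n - z_α
z_β = 0.2 · √128 - 2.326
z_β = 0.2 · 11.314 - 2.326
z_β = -0.064

Power = Φ(z_β) = Φ(-0.064) ≈ 0.475

Effect size d = 0.2 is small by Cohen's convention (0.2/0.5/0.8).

Threshold: power ≥ 0.80 is conventionally adequate.
Power ≈ 0.47 → the study is underpowered (power < 0.80).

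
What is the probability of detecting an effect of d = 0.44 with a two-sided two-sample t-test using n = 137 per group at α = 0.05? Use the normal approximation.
Power ≈ 0.95

Power calculation (two-sample t-test, normal approximation):
z_β = d · √(n/2) - z_{α/2}
z_β = 0.44 · √(137/2) - 1.960
z_β = 0.44 · 8.276 - 1.960
z_β = 1.682

Power = Φ(z_β) = Φ(1.682) ≈ 0.954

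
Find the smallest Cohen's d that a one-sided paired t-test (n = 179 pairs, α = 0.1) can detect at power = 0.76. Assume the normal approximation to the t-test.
d ≈ 0.15

Minimum detectable effect (paired t-test, normal approximation):
d = (z_α + z_β) / √n
d = (1.282 + 0.706) / √179
d = 1.988 / 13.379
d ≈ 0.15

By Cohen's convention (0.2 small / 0.5 medium / 0.8 large): very small effect.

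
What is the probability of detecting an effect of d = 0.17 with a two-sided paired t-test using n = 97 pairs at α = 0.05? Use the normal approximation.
Power ≈ 0.39

Power calculation (paired t-test, normal approximation):
z_β = d · √n - z_{α/2}
z_β = 0.17 · √97 - 1.960
z_β = 0.17 · 9.849 - 1.960
z_β = -0.286

Power = Φ(z_β) = Φ(-0.286) ≈ 0.388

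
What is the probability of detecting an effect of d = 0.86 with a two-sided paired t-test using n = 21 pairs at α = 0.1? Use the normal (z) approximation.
Power ≈ 0.99

Power calculation (paired t-test, normal approximation):
z_β = d · √n - z_{α/2}
z_β = 0.86 · √21 - 1.645
z_β = 0.86 · 4.583 - 1.645
z_β = 2.296

Power = Φ(z_β) = Φ(2.296) ≈ 0.989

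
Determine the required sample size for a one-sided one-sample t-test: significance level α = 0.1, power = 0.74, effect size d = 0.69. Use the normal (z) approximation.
n = 8

Sample size formula (one-sample t-test, normal approximation):
n = ((z_α + z_β) / d)²

z_α = 1.282 (for α = 0.1, one-sided)
z_β = 0.643 (for power = 0.74)
d = 0.69

n = ((1.282 + 0.643) / 0.69)²
n = (2.790)²
n ≈ 7.78
Round up to the next whole number: n = 8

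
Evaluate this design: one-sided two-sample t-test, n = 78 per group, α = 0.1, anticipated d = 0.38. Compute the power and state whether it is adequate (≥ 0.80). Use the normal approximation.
Power ≈ 0.86; the study is adequately powered (power ≥ 0.80)

Power calculation (two-sample t-test, normal approximation):
z_β = d · √(n/2) - z_α
z_β = 0.38 · √(78/2) - 1.282
z_β = 0.38 · 6.245 - 1.282
z_β = 1.092

Power = Φ(z_β) = Φ(1.092) ≈ 0.862

Effect size d = 0.38 is small by Cohen's convention (0.2/0.5/0.8).

Threshold: power ≥ 0.80 is conventionally adequate.
Power ≈ 0.86 → the study is adequately powered (power ≥ 0.80).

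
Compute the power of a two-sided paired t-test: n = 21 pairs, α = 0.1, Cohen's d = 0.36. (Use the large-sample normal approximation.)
Power ≈ 0.50

Power calculation (paired t-test, normal approximation):
z_β = d · √n - z_{α/2}
z_β = 0.36 · √21 - 1.645
z_β = 0.36 · 4.583 - 1.645
z_β = 0.005

Power = Φ(z_β) = Φ(0.005) ≈ 0.502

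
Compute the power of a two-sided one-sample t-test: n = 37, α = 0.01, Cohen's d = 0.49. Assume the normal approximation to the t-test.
Power ≈ 0.66

Power calculation (one-sample t-test, normal approximation):
z_β = d · √n - z_{α/2}
z_β = 0.49 · √37 - 2.576
z_β = 0.49 · 6.083 - 2.576
z_β = 0.405

Power = Φ(z_β) = Φ(0.405) ≈ 0.657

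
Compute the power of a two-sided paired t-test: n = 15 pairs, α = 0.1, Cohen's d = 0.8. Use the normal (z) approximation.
Power ≈ 0.93

Power calculation (paired t-test, normal approximation):
z_β = d · √n - z_{α/2}
z_β = 0.8 · √15 - 1.645
z_β = 0.8 · 3.873 - 1.645
z_β = 1.454

Power = Φ(z_β) = Φ(1.454) ≈ 0.927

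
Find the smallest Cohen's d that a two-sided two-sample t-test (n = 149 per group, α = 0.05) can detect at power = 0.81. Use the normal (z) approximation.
d ≈ 0.33

Minimum detectable effect (two-sample t-test, normal approximation):
d = (z_{α/2} + z_β) / √(n/2)
d = (1.960 + 0.878) / √(149/2)
d = 2.838 / 8.631
d ≈ 0.33

By Cohen's convention (0.2 small / 0.5 medium / 0.8 large): small effect.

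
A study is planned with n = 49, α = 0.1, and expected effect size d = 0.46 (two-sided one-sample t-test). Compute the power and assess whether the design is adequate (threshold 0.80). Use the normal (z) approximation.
Power ≈ 0.94; the study is adequately powered (power ≥ 0.80)

Power calculation (one-sample t-test, normal approximation):
z_β = d · √n - z_{α/2}
z_β = 0.46 · √49 - 1.645
z_β = 0.46 · 7.000 - 1.645
z_β = 1.575

Power = Φ(z_β) = Φ(1.575) ≈ 0.942

Effect size d = 0.46 is small by Cohen's convention (0.2/0.5/0.8).

Threshold: power ≥ 0.80 is conventionally adequate.
Power ≈ 0.94 → the study is adequately powered (power ≥ 0.80).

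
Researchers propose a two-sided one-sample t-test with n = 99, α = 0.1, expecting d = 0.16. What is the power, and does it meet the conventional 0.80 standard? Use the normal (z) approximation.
Power ≈ 0.48; the study is underpowered (power < 0.80)

Power calculation (one-sample t-test, normal approximation):
z_β = d · √n - z_{α/2}
z_β = 0.16 · √99 - 1.645
z_β = 0.16 · 9.950 - 1.645
z_β = -0.053

Power = Φ(z_β) = Φ(-0.053) ≈ 0.479

Effect size d = 0.16 is very small by Cohen's convention (0.2/0.5/0.8).

Threshold: power ≥ 0.80 is conventionally adequate.
Power ≈ 0.48 → the study is underpowered (power < 0.80).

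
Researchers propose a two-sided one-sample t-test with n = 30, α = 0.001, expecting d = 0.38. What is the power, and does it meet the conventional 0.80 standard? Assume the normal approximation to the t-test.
Power ≈ 0.11; the study is underpowered (power < 0.80)

Power calculation (one-sample t-test, normal approximation):
z_β = d · √n - z_{α/2}
z_β = 0.38 · √30 - 3.291
z_β = 0.38 · 5.477 - 3.291
z_β = -1.209

Power = Φ(z_β) = Φ(-1.209) ≈ 0.113

Effect size d = 0.38 is small by Cohen's convention (0.2/0.5/0.8).

Threshold: power ≥ 0.80 is conventionally adequate.
Power ≈ 0.11 → the study is underpowered (power < 0.80).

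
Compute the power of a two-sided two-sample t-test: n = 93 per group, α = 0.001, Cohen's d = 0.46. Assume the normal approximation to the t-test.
Power ≈ 0.44

Power calculation (two-sample t-test, normal approximation):
z_β = d · √(n/2) - z_{α/2}
z_β = 0.46 · √(93/2) - 3.291
z_β = 0.46 · 6.819 - 3.291
z_β = -0.154

Power = Φ(z_β) = Φ(-0.154) ≈ 0.439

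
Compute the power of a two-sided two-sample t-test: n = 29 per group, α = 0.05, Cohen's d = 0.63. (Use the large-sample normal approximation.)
Power ≈ 0.67

Power calculation (two-sample t-test, normal approximation):
z_β = d · √(n/2) - z_{α/2}
z_β = 0.63 · √(29/2) - 1.960
z_β = 0.63 · 3.808 - 1.960
z_β = 0.439

Power = Φ(z_β) = Φ(0.439) ≈ 0.670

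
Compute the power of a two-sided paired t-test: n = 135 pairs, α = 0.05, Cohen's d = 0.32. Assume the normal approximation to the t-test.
Power ≈ 0.96

Power calculation (paired t-test, normal approximation):
z_β = d · √n - z_{α/2}
z_β = 0.32 · √135 - 1.960
z_β = 0.32 · 11.619 - 1.960
z_β = 1.758

Power = Φ(z_β) = Φ(1.758) ≈ 0.961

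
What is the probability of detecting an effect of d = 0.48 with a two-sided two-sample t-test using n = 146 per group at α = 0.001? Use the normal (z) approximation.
Power ≈ 0.79

Power calculation (two-sample t-test, normal approximation):
z_β = d · √(n/2) - z_{α/2}
z_β = 0.48 · √(146/2) - 3.291
z_β = 0.48 · 8.544 - 3.291
z_β = 0.811

Power = Φ(z_β) = Φ(0.811) ≈ 0.791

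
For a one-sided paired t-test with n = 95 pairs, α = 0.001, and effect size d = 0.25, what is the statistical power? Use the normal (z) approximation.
Power ≈ 0.26

Power calculation (paired t-test, normal approximation):
z_β = d · √n - z_α
z_β = 0.25 · √95 - 3.090
z_β = 0.25 · 9.747 - 3.090
z_β = -0.654

Power = Φ(z_β) = Φ(-0.654) ≈ 0.257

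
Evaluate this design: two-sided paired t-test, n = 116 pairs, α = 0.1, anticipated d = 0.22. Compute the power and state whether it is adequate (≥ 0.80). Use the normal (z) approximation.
Power ≈ 0.77; the study is underpowered (power < 0.80)

Power calculation (paired t-test, normal approximation):
z_β = d · √n - z_{α/2}
z_β = 0.22 · √116 - 1.645
z_β = 0.22 · 10.770 - 1.645
z_β = 0.725

Power = Φ(z_β) = Φ(0.725) ≈ 0.766

Effect size d = 0.22 is small by Cohen's convention (0.2/0.5/0.8).

Threshold: power ≥ 0.80 is conventionally adequate.
Power ≈ 0.77 → the study is underpowered (power < 0.80).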